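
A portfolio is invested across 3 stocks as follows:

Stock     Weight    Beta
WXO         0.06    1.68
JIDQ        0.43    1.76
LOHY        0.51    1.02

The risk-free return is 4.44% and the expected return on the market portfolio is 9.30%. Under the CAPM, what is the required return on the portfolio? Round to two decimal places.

β_P = Σ w_i β_i = 0.06×1.68 + 0.43×1.76 + 0.51×1.02 = 1.3778
MRP = 9.30% − 4.44% = 4.86%
E(R_P) = R_f + β_P × MRP = 4.44% + 1.3778 × 4.86% = 11.14%

11.14%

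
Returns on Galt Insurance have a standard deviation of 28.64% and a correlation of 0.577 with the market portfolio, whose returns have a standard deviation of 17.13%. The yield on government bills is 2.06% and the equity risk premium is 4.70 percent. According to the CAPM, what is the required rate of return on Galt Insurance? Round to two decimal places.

β = ρ × σ_i / σ_m = 0.577 × 28.64% / 17.13% = 0.9647
E(R) = 2.06% + 0.9647 × 4.70% = 6.59%

6.59%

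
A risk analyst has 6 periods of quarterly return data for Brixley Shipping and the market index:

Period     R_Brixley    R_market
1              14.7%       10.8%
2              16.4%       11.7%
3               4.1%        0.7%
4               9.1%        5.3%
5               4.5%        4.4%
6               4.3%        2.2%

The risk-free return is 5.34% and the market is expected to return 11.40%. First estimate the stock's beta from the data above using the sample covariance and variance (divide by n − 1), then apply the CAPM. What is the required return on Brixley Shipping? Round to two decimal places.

12.56%

Mean R_i = (14.7 + 16.4 + 4.1 + 9.1 + 4.5 + 4.3) / 6 = 8.8500%
Mean R_m = (10.8 + 11.7 + 0.7 + 5.3 + 4.4 + 2.2) / 6 = 5.8500%
Σ(R_i − R̄_i)(R_m − R̄_m) = 120.3650  ⇒  Cov = 120.3650 / 5 = 24.0730
Σ(R_m − R̄_m)² = 100.9750  ⇒  Var(R_m) = 100.9750 / 5 = 20.1950
β = Cov / Var(R_m) = 24.0730 / 20.1950 = 1.1920
MRP = 11.40% − 5.34% = 6.06%
E(R) = R_f + β × MRP = 5.34% + 1.1920 × 6.06% = 12.56%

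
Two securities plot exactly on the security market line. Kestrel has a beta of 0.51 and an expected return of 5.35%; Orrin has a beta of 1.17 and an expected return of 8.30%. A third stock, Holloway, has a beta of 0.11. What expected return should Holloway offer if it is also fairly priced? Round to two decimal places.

MRP (SML slope) = (8.30% − 5.35%) / (1.17 − 0.51) = 2.95% / 0.66 = 4.4697%
R_f (intercept) = 5.35% − 0.51 × 4.4697% = 3.0705%
E(R_Holloway) = R_f + β × MRP = 3.0705% + 0.11 × 4.4697% = 3.56%

3.56%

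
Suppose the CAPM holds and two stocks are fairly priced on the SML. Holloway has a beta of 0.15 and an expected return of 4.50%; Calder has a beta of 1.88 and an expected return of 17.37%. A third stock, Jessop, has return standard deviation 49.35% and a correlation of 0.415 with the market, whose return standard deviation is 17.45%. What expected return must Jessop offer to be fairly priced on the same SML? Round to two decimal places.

MRP = (17.37% − 4.50%) / (1.88 − 0.15) = 7.4393%
R_f = 4.50% − 0.15 × 7.4393% = 3.3841%
β_Jessop = ρ·σ_i/σ_m = 0.415 × 49.35 / 17.45 = 1.1737
E(R_Jessop) = R_f + β × MRP = 3.3841% + 1.1737 × 7.4393% = 12.12%

12.12%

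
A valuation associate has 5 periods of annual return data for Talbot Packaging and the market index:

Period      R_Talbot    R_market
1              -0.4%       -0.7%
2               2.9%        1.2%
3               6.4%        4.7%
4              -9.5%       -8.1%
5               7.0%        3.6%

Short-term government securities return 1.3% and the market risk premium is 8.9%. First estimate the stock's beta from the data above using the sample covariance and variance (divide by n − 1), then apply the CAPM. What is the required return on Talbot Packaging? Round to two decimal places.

Mean R_i = (-0.4 + 2.9 + 6.4 − 9.5 + 7.0) / 5 = 1.2800%
Mean R_m = (-0.7 + 1.2 + 4.7 − 8.1 + 3.6) / 5 = 0.1400%
Σ(R_i − R̄_i)(R_m − R̄_m) = 135.0940  ⇒  Cov = 135.0940 / 4 = 33.7735
Σ(R_m − R̄_m)² = 102.4920  ⇒  Var(R_m) = 102.4920 / 4 = 25.6230
β = Cov / Var(R_m) = 33.7735 / 25.6230 = 1.3181
E(R) = R_f + β × MRP = 1.3% + 1.3181 × 8.9% = 13.03%

13.03%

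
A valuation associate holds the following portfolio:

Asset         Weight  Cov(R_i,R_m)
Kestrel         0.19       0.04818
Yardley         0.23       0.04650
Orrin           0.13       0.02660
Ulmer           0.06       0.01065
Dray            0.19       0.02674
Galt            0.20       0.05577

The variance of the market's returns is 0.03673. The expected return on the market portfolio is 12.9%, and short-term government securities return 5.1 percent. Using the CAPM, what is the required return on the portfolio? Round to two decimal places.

β_Kestrel = 0.04818 / 0.03673 = 1.3117
β_Yardley = 0.04650 / 0.03673 = 1.2660
β_Orrin = 0.02660 / 0.03673 = 0.7242
β_Ulmer = 0.01065 / 0.03673 = 0.2900
β_Dray = 0.02674 / 0.03673 = 0.7280
β_Galt = 0.05577 / 0.03673 = 1.5184
β_P = Σ w_i β_i = 0.19×1.3117 + 0.23×1.2660 + 0.13×0.7242 + 0.06×0.2900 + 0.19×0.7280 + 0.20×1.5184 = 1.0939
MRP = 12.9% − 5.1% = 7.80%
E(R_P) = R_f + β_P × MRP = 5.1% + 1.0939 × 7.8% = 13.63%

13.63%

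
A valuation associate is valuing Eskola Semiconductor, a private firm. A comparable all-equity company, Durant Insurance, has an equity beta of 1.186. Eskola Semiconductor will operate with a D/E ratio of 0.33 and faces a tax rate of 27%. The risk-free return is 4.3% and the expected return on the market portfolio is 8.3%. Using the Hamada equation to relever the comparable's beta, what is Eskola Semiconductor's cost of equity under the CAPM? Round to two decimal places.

β_L = β_U × [1 + (1 − t)(D/E)] = 1.186 × [1 + (1 − 0.27) × 0.33]
    = 1.186 × [1 + 0.73 × 0.33] = 1.186 × 1.2409 = 1.4717
MRP = 8.3% − 4.3% = 4.00%
E(R) = R_f + β_L × MRP = 4.3% + 1.4717 × 4.0% = 10.19%

10.19%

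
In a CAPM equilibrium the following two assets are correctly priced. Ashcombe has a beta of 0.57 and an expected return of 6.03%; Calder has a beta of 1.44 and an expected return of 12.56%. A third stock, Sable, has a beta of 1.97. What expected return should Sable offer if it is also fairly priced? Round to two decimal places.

16.54%

MRP (SML slope) = (12.56% − 6.03%) / (1.44 − 0.57) = 6.53% / 0.87 = 7.5057%
R_f (intercept) = 6.03% − 0.57 × 7.5057% = 1.7518%
E(R_Sable) = R_f + β × MRP = 1.7518% + 1.97 × 7.5057% = 16.54%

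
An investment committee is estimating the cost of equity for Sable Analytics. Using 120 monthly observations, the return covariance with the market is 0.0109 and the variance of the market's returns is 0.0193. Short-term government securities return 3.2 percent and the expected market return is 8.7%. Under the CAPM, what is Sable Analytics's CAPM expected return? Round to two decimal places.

6.31%

β = Cov(R_i, R_m) / Var(R_m) = 0.0109 / 0.0193 = 0.5648
MRP = 8.7% − 3.2% = 5.50%
E(R) = R_f + β × MRP = 3.2% + 0.5648 × 5.5% = 6.31%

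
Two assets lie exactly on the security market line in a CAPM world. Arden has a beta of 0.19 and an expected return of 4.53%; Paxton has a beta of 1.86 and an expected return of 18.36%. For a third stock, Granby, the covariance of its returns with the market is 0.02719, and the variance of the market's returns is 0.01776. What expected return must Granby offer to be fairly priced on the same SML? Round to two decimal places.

MRP = (18.36% − 4.53%) / (1.86 − 0.19) = 8.2814%
R_f = 4.53% − 0.19 × 8.2814% = 2.9565%
β_Granby = Cov / Var(R_m) = 0.02719 / 0.01776 = 1.5310
E(R_Granby) = R_f + β × MRP = 2.9565% + 1.5310 × 8.2814% = 15.64%

15.64%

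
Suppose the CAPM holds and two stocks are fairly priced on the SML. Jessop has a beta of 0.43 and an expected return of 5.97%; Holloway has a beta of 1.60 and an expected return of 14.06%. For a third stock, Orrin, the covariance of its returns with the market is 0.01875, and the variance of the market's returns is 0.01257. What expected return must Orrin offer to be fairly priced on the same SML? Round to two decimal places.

13.31%

MRP = (14.06% − 5.97%) / (1.60 − 0.43) = 6.9145%
R_f = 5.97% − 0.43 × 6.9145% = 2.9968%
β_Orrin = Cov / Var(R_m) = 0.01875 / 0.01257 = 1.4916
E(R_Orrin) = R_f + β × MRP = 2.9968% + 1.4916 × 6.9145% = 13.31%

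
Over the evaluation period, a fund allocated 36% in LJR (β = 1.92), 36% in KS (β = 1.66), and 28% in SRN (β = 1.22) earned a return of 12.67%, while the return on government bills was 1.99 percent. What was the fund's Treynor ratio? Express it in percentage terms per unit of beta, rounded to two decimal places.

β_P = 0.36×1.92 + 0.36×1.66 + 0.28×1.22 = 1.6304
Treynor = (R_P − R_f) / β_P = (12.67% − 1.99%) / 1.6304 = 10.68% / 1.6304 = 6.55%

6.55%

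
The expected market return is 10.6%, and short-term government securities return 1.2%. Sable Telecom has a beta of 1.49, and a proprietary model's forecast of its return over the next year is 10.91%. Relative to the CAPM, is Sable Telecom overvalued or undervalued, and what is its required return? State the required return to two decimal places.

Overvalued; required return 15.21%

MRP = 10.6% − 1.2% = 9.40%
Required return = R_f + β·MRP = 1.2% + 1.49 × 9.4% = 15.21%
Forecast 10.91% < required 15.21% → the stock plots below the SML → overvalued.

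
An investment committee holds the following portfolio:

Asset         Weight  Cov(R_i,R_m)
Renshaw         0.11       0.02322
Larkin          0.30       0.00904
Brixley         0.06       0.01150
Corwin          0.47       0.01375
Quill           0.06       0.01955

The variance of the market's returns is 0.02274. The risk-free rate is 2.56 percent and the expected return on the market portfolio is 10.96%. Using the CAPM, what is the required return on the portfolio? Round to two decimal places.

β_Renshaw = 0.02322 / 0.02274 = 1.0211
β_Larkin = 0.00904 / 0.02274 = 0.3975
β_Brixley = 0.01150 / 0.02274 = 0.5057
β_Corwin = 0.01375 / 0.02274 = 0.6047
β_Quill = 0.01955 / 0.02274 = 0.8597
β_P = Σ w_i β_i = 0.11×1.0211 + 0.30×0.3975 + 0.06×0.5057 + 0.47×0.6047 + 0.06×0.8597 = 0.5977
MRP = 10.96% − 2.56% = 8.40%
E(R_P) = R_f + β_P × MRP = 2.56% + 0.5977 × 8.40% = 7.58%

7.58%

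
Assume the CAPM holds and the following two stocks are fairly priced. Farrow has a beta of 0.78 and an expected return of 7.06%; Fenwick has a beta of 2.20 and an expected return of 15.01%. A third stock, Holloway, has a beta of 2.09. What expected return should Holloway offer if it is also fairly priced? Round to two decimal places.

MRP (SML slope) = (15.01% − 7.06%) / (2.20 − 0.78) = 7.95% / 1.42 = 5.5986%
R_f (intercept) = 7.06% − 0.78 × 5.5986% = 2.6931%
E(R_Holloway) = R_f + β × MRP = 2.6931% + 2.09 × 5.5986% = 14.39%

14.39%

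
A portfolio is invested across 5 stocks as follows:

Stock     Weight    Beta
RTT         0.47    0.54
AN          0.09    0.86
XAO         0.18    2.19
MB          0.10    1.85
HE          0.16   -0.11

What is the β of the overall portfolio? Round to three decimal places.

β_P = Σ w_i β_i = 0.47×0.54 + 0.09×0.86 + 0.18×2.19 + 0.10×1.85 + 0.16×-0.11 = 0.8928

0.893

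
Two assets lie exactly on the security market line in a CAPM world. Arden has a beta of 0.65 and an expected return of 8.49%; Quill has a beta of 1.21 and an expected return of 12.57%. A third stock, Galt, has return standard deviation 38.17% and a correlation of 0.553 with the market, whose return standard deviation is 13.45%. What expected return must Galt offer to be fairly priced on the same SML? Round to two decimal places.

MRP = (12.57% − 8.49%) / (1.21 − 0.65) = 7.2857%
R_f = 8.49% − 0.65 × 7.2857% = 3.7543%
β_Galt = ρ·σ_i/σ_m = 0.553 × 38.17 / 13.45 = 1.5694
E(R_Galt) = R_f + β × MRP = 3.7543% + 1.5694 × 7.2857% = 15.19%

15.19%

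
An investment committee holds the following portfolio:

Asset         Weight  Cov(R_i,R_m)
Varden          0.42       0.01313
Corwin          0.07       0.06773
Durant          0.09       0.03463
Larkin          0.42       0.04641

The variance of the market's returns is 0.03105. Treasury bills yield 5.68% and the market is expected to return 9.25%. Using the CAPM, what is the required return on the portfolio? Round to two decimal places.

9.46%

β_Varden = 0.01313 / 0.03105 = 0.4229
β_Corwin = 0.06773 / 0.03105 = 2.1813
β_Durant = 0.03463 / 0.03105 = 1.1153
β_Larkin = 0.04641 / 0.03105 = 1.4947
β_P = Σ w_i β_i = 0.42×0.4229 + 0.07×2.1813 + 0.09×1.1153 + 0.42×1.4947 = 1.0585
MRP = 9.25% − 5.68% = 3.57%
E(R_P) = R_f + β_P × MRP = 5.68% + 1.0585 × 3.57% = 9.46%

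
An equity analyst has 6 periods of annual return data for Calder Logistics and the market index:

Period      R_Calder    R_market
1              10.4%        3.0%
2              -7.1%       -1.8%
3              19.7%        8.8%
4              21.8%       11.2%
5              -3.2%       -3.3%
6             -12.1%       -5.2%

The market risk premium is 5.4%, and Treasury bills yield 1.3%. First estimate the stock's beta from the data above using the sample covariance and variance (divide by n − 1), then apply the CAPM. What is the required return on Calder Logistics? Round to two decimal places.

Mean R_i = (10.4 − 7.1 + 19.7 + 21.8 − 3.2 − 12.1) / 6 = 4.9167%
Mean R_m = (3.0 − 1.8 + 8.8 + 11.2 − 3.3 − 5.2) / 6 = 2.1167%
Σ(R_i − R̄_i)(R_m − R̄_m) = 472.5383  ⇒  Cov = 472.5383 / 5 = 94.5077
Σ(R_m − R̄_m)² = 226.1683  ⇒  Var(R_m) = 226.1683 / 5 = 45.2337
β = Cov / Var(R_m) = 94.5077 / 45.2337 = 2.0893
E(R) = R_f + β × MRP = 1.3% + 2.0893 × 5.4% = 12.58%

12.58%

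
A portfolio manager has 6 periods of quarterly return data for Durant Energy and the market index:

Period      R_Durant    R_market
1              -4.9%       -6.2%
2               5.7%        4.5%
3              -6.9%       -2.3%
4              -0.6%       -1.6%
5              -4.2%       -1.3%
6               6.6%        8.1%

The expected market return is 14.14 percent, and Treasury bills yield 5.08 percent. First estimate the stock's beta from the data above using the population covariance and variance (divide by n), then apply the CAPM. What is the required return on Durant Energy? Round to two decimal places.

Mean R_i = (-4.9 + 5.7 − 6.9 − 0.6 − 4.2 + 6.6) / 6 = -0.7167%
Mean R_m = (-6.2 + 4.5 − 2.3 − 1.6 − 1.3 + 8.1) / 6 = 0.2000%
Σ(R_i − R̄_i)(R_m − R̄_m) = 132.6400  ⇒  Cov = 132.6400 / 6 = 22.1067
Σ(R_m − R̄_m)² = 133.6000  ⇒  Var(R_m) = 133.6000 / 6 = 22.2667
β = Cov / Var(R_m) = 22.1067 / 22.2667 = 0.9928
MRP = 14.14% − 5.08% = 9.06%
E(R) = R_f + β × MRP = 5.08% + 0.9928 × 9.06% = 14.07%

14.07%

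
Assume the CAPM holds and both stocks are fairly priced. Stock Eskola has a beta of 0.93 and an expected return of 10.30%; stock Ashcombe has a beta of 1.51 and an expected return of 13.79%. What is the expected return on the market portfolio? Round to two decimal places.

Both satisfy E(R) = R_f + β·MRP, so the slope of the SML is
MRP = (13.79% − 10.30%) / (1.51 − 0.93) = 3.49% / 0.58 = 6.0172%
R_f = E(R_Eskola) − β_Eskola·MRP = 10.30% − 0.93 × 6.0172% = 4.7040%
E(R_m) = R_f + MRP = 4.7040% + 6.0172% = 10.72%

10.72%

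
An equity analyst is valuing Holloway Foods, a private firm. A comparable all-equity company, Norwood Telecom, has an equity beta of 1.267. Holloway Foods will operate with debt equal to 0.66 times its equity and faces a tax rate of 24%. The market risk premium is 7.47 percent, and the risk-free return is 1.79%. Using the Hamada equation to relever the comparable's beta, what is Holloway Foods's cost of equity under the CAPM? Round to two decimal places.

16.00%

β_L = β_U × [1 + (1 − t)(D/E)] = 1.267 × [1 + (1 − 0.24) × 0.66]
    = 1.267 × [1 + 0.76 × 0.66] = 1.267 × 1.5016 = 1.9025
E(R) = R_f + β_L × MRP = 1.79% + 1.9025 × 7.47% = 16.00%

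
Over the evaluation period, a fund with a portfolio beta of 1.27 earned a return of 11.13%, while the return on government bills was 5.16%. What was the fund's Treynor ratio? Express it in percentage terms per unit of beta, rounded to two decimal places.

Treynor = (R_P − R_f) / β_P = (11.13% − 5.16%) / 1.2700 = 5.97% / 1.2700 = 4.70%

4.70%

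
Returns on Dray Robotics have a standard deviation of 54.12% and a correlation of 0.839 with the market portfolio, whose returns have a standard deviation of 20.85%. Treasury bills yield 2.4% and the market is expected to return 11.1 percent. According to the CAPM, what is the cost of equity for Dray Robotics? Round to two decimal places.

β = ρ × σ_i / σ_m = 0.839 × 54.12% / 20.85% = 2.1778
MRP = 11.1% − 2.4% = 8.70%
E(R) = 2.4% + 2.1778 × 8.7% = 21.35%

21.35%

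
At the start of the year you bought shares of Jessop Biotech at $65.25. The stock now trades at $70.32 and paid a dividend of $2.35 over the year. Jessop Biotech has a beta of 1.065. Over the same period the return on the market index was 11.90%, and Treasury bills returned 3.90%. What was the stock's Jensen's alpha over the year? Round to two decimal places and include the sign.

Realised HPR = (P1 + D1 − P0) / P0 = (70.32 + 2.35 − 65.25) / 65.25 = 7.42 / 65.25 = 11.3716%
MRP = 11.90% − 3.90% = 8.00%
CAPM required = R_f + β·MRP = 3.90% + 1.065 × 8.00% = 12.42000%
α = realised − required = 11.3716% − 12.42000% = -1.05%

-1.05%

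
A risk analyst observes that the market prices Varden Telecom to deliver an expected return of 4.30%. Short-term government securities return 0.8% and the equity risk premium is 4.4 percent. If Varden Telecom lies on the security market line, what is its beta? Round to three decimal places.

0.795

β = (E(R) − R_f) / MRP = (4.30% − 0.8%) / 4.4% = 3.50% / 4.4% = 0.795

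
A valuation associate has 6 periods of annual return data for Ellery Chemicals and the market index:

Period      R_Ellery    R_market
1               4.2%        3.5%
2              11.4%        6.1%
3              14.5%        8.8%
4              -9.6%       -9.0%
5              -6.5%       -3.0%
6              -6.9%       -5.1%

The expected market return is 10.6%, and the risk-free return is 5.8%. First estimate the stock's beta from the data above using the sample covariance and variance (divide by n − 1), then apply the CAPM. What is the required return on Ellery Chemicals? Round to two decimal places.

12.75%

Mean R_i = (4.2 + 11.4 + 14.5 − 9.6 − 6.5 − 6.9) / 6 = 1.1833%
Mean R_m = (3.5 + 6.1 + 8.8 − 9.0 − 3.0 − 5.1) / 6 = 0.2167%
Σ(R_i − R̄_i)(R_m − R̄_m) = 351.3917  ⇒  Cov = 351.3917 / 5 = 70.2783
Σ(R_m − R̄_m)² = 242.6283  ⇒  Var(R_m) = 242.6283 / 5 = 48.5257
β = Cov / Var(R_m) = 70.2783 / 48.5257 = 1.4483
MRP = 10.6% − 5.8% = 4.80%
E(R) = R_f + β × MRP = 5.8% + 1.4483 × 4.8% = 12.75%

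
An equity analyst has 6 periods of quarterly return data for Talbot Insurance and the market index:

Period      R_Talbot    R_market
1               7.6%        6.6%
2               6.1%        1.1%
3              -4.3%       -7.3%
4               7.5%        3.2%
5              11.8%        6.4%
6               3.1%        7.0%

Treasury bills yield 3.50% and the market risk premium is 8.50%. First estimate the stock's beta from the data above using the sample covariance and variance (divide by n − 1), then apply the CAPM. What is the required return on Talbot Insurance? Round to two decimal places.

Mean R_i = (7.6 + 6.1 − 4.3 + 7.5 + 11.8 + 3.1) / 6 = 5.3000%
Mean R_m = (6.6 + 1.1 − 7.3 + 3.2 + 6.4 + 7.0) / 6 = 2.8333%
Σ(R_i − R̄_i)(R_m − R̄_m) = 119.3800  ⇒  Cov = 119.3800 / 5 = 23.8760
Σ(R_m − R̄_m)² = 150.0933  ⇒  Var(R_m) = 150.0933 / 5 = 30.0187
β = Cov / Var(R_m) = 23.8760 / 30.0187 = 0.7954
E(R) = R_f + β × MRP = 3.50% + 0.7954 × 8.50% = 10.26%

10.26%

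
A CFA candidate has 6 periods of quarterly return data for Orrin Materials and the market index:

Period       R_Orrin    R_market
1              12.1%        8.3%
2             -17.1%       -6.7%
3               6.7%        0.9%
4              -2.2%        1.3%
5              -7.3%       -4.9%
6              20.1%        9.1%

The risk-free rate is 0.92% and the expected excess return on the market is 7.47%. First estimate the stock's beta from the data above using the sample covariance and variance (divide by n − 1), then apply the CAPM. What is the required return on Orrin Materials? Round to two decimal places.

15.70%

Mean R_i = (12.1 − 17.1 + 6.7 − 2.2 − 7.3 + 20.1) / 6 = 2.0500%
Mean R_m = (8.3 − 6.7 + 0.9 + 1.3 − 4.9 + 9.1) / 6 = 1.3333%
Σ(R_i − R̄_i)(R_m − R̄_m) = 420.4500  ⇒  Cov = 420.4500 / 5 = 84.0900
Σ(R_m − R̄_m)² = 212.4333  ⇒  Var(R_m) = 212.4333 / 5 = 42.4867
β = Cov / Var(R_m) = 84.0900 / 42.4867 = 1.9792
E(R) = R_f + β × MRP = 0.92% + 1.9792 × 7.47% = 15.70%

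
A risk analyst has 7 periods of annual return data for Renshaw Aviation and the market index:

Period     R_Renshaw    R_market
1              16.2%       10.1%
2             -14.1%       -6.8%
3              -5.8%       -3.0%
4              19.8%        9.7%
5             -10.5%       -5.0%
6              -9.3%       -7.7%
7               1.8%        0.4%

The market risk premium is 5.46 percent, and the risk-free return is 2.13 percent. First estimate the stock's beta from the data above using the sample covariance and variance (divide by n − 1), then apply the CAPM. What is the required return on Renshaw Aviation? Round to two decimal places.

Mean R_i = (16.2 − 14.1 − 5.8 + 19.8 − 10.5 − 9.3 + 1.8) / 7 = -0.2714%
Mean R_m = (10.1 − 6.8 − 3.0 + 9.7 − 5.0 − 7.7 + 0.4) / 7 = -0.3286%
Σ(R_i − R̄_i)(R_m − R̄_m) = 593.1657  ⇒  Cov = 593.1657 / 6 = 98.8610
Σ(R_m − R̄_m)² = 335.0343  ⇒  Var(R_m) = 335.0343 / 6 = 55.8391
β = Cov / Var(R_m) = 98.8610 / 55.8391 = 1.7705
E(R) = R_f + β × MRP = 2.13% + 1.7705 × 5.46% = 11.80%

11.80%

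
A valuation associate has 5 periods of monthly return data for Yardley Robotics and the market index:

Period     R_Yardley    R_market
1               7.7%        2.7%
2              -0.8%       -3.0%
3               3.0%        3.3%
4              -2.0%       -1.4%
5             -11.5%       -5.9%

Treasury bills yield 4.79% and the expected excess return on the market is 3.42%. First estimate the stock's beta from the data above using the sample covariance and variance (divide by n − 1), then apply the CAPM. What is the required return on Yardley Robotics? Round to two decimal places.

Mean R_i = (7.7 − 0.8 + 3.0 − 2.0 − 11.5) / 5 = -0.7200%
Mean R_m = (2.7 − 3.0 + 3.3 − 1.4 − 5.9) / 5 = -0.8600%
Σ(R_i − R̄_i)(R_m − R̄_m) = 100.6440  ⇒  Cov = 100.6440 / 4 = 25.1610
Σ(R_m − R̄_m)² = 60.2520  ⇒  Var(R_m) = 60.2520 / 4 = 15.0630
β = Cov / Var(R_m) = 25.1610 / 15.0630 = 1.6704
E(R) = R_f + β × MRP = 4.79% + 1.6704 × 3.42% = 10.50%

10.50%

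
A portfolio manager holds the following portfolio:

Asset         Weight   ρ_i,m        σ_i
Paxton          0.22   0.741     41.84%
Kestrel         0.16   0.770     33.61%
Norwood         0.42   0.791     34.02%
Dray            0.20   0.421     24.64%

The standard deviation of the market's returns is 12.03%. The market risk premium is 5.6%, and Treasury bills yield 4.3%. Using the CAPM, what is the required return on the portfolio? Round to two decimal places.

β_Paxton = 0.741 × 41.84% / 12.03% = 2.5772
β_Kestrel = 0.770 × 33.61% / 12.03% = 2.1513
β_Norwood = 0.791 × 34.02% / 12.03% = 2.2369
β_Dray = 0.421 × 24.64% / 12.03% = 0.8623
β_P = Σ w_i β_i = 0.22×2.5772 + 0.16×2.1513 + 0.42×2.2369 + 0.20×0.8623 = 2.0232
E(R_P) = R_f + β_P × MRP = 4.3% + 2.0232 × 5.6% = 15.63%

15.63%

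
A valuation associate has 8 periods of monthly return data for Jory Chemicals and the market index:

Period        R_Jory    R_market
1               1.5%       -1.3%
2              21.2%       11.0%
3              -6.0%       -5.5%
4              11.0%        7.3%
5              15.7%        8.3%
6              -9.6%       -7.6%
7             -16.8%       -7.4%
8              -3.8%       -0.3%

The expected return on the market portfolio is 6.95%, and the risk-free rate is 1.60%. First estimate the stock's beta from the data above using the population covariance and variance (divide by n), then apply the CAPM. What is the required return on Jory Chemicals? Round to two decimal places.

10.85%

Mean R_i = (1.5 + 21.2 − 6.0 + 11.0 + 15.7 − 9.6 − 16.8 − 3.8) / 8 = 1.6500%
Mean R_m = (-1.3 + 11.0 − 5.5 + 7.3 + 8.3 − 7.6 − 7.4 − 0.3) / 8 = 0.5625%
Σ(R_i − R̄_i)(R_m − R̄_m) = 665.8550  ⇒  Cov = 665.8550 / 8 = 83.2319
Σ(R_m − R̄_m)² = 385.1988  ⇒  Var(R_m) = 385.1988 / 8 = 48.1499
β = Cov / Var(R_m) = 83.2319 / 48.1499 = 1.7286
MRP = 6.95% − 1.60% = 5.35%
E(R) = R_f + β × MRP = 1.60% + 1.7286 × 5.35% = 10.85%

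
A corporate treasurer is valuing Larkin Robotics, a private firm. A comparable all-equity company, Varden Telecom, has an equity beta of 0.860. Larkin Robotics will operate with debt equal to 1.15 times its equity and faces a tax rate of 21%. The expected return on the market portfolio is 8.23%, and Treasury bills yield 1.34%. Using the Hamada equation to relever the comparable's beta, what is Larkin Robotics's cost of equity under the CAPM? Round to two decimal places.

12.65%

β_L = β_U × [1 + (1 − t)(D/E)] = 0.860 × [1 + (1 − 0.21) × 1.15]
    = 0.860 × [1 + 0.79 × 1.15] = 0.860 × 1.9085 = 1.6413
MRP = 8.23% − 1.34% = 6.89%
E(R) = R_f + β_L × MRP = 1.34% + 1.6413 × 6.89% = 12.65%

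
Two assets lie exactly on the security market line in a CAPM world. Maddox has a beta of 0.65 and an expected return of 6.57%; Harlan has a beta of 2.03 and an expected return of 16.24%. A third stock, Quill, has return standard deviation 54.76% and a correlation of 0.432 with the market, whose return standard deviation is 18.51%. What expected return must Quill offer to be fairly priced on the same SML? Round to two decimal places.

10.97%

MRP = (16.24% − 6.57%) / (2.03 − 0.65) = 7.0072%
R_f = 6.57% − 0.65 × 7.0072% = 2.0153%
β_Quill = ρ·σ_i/σ_m = 0.432 × 54.76 / 18.51 = 1.2780
E(R_Quill) = R_f + β × MRP = 2.0153% + 1.2780 × 7.0072% = 10.97%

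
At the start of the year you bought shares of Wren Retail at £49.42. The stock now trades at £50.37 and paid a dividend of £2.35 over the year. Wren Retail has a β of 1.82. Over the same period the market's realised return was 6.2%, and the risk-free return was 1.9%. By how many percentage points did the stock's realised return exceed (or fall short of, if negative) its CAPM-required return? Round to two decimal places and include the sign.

-3.05%

Realised HPR = (P1 + D1 − P0) / P0 = (50.37 + 2.35 − 49.42) / 49.42 = 3.30 / 49.42 = 6.6775%
MRP = 6.2% − 1.9% = 4.30%
CAPM required = R_f + β·MRP = 1.9% + 1.82 × 4.3% = 9.7260%
α = realised − required = 6.6775% − 9.7260% = -3.05%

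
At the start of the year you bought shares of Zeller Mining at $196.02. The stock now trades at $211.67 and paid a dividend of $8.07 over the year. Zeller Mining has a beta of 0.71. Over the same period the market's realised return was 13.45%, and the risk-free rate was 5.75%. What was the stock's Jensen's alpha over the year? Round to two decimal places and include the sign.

Realised HPR = (P1 + D1 − P0) / P0 = (211.67 + 8.07 − 196.02) / 196.02 = 23.72 / 196.02 = 12.1008%
MRP = 13.45% − 5.75% = 7.70%
CAPM required = R_f + β·MRP = 5.75% + 0.71 × 7.70% = 11.2170%
α = realised − required = 12.1008% − 11.2170% = +0.88%

+0.88%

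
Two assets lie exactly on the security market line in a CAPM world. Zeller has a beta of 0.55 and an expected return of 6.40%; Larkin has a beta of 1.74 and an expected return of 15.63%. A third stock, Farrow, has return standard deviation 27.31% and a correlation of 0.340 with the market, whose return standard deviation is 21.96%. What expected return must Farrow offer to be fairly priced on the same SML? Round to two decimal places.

MRP = (15.63% − 6.40%) / (1.74 − 0.55) = 7.7563%
R_f = 6.40% − 0.55 × 7.7563% = 2.1340%
β_Farrow = ρ·σ_i/σ_m = 0.340 × 27.31 / 21.96 = 0.4228
E(R_Farrow) = R_f + β × MRP = 2.1340% + 0.4228 × 7.7563% = 5.41%

5.41%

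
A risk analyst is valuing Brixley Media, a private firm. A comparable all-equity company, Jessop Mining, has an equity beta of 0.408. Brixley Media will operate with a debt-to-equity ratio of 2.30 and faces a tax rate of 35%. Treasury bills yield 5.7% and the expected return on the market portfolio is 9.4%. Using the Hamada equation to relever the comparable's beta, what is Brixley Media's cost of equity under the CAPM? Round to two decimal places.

9.47%

β_L = β_U × [1 + (1 − t)(D/E)] = 0.408 × [1 + (1 − 0.35) × 2.30]
    = 0.408 × [1 + 0.65 × 2.30] = 0.408 × 2.4950 = 1.0180
MRP = 9.4% − 5.7% = 3.70%
E(R) = R_f + β_L × MRP = 5.7% + 1.0180 × 3.7% = 9.47%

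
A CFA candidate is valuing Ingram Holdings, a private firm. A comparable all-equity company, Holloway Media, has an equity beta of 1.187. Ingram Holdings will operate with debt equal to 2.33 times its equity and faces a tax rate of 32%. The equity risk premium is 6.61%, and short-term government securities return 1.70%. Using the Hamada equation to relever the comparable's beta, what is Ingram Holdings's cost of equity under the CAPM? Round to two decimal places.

β_L = β_U × [1 + (1 − t)(D/E)] = 1.187 × [1 + (1 − 0.32) × 2.33]
    = 1.187 × [1 + 0.68 × 2.33] = 1.187 × 2.5844 = 3.0677
E(R) = R_f + β_L × MRP = 1.70% + 3.0677 × 6.61% = 21.98%

21.98%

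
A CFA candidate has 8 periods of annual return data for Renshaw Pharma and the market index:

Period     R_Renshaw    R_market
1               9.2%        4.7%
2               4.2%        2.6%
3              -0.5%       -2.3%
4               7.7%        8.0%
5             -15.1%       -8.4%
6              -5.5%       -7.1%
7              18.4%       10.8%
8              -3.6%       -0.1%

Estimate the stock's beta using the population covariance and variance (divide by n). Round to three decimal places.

Mean R_i = (9.2 + 4.2 − 0.5 + 7.7 − 15.1 − 5.5 + 18.4 − 3.6) / 8 = 1.8500%
Mean R_m = (4.7 + 2.6 − 2.3 + 8.0 − 8.4 − 7.1 + 10.8 − 0.1) / 8 = 1.0250%
Σ(R_i − R̄_i)(R_m − R̄_m) = 466.7100  ⇒  Cov = 466.7100 / 8 = 58.3388
Σ(R_m − R̄_m)² = 327.3550  ⇒  Var(R_m) = 327.3550 / 8 = 40.9194
β = Cov / Var(R_m) = 58.3388 / 40.9194 = 1.4257

1.426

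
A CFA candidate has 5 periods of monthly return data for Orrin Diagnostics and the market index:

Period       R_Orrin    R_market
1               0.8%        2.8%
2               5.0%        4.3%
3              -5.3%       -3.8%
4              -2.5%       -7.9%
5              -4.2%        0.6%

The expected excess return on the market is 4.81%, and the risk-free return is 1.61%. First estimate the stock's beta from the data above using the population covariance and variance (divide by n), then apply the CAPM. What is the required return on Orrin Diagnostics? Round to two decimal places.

Mean R_i = (0.8 + 5.0 − 5.3 − 2.5 − 4.2) / 5 = -1.2400%
Mean R_m = (2.8 + 4.3 − 3.8 − 7.9 + 0.6) / 5 = -0.8000%
Σ(R_i − R̄_i)(R_m − R̄_m) = 56.1500  ⇒  Cov = 56.1500 / 5 = 11.2300
Σ(R_m − R̄_m)² = 100.3400  ⇒  Var(R_m) = 100.3400 / 5 = 20.0680
β = Cov / Var(R_m) = 11.2300 / 20.0680 = 0.5596
E(R) = R_f + β × MRP = 1.61% + 0.5596 × 4.81% = 4.30%

4.30%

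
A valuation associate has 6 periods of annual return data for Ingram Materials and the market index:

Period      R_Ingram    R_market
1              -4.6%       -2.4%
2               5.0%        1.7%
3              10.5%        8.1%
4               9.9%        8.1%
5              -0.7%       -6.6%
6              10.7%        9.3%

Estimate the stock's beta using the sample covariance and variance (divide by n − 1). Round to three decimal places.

Mean R_i = (-4.6 + 5.0 + 10.5 + 9.9 − 0.7 + 10.7) / 6 = 5.1333%
Mean R_m = (-2.4 + 1.7 + 8.1 + 8.1 − 6.6 + 9.3) / 6 = 3.0333%
Σ(R_i − R̄_i)(R_m − R̄_m) = 195.4833  ⇒  Cov = 195.4833 / 5 = 39.0967
Σ(R_m − R̄_m)² = 214.7133  ⇒  Var(R_m) = 214.7133 / 5 = 42.9427
β = Cov / Var(R_m) = 39.0967 / 42.9427 = 0.9104

0.910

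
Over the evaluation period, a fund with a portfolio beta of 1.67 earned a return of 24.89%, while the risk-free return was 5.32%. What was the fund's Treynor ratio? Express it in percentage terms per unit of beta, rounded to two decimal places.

11.72%

Treynor = (R_P − R_f) / β_P = (24.89% − 5.32%) / 1.6700 = 19.57% / 1.6700 = 11.72%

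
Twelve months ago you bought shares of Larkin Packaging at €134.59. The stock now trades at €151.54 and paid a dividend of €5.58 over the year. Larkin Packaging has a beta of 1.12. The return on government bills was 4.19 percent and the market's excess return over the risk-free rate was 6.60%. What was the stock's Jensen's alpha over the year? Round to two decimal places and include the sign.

+5.16%

Realised HPR = (P1 + D1 − P0) / P0 = (151.54 + 5.58 − 134.59) / 134.59 = 22.53 / 134.59 = 16.7397%
CAPM required = R_f + β·MRP = 4.19% + 1.12 × 6.60% = 11.5820%
α = realised − required = 16.7397% − 11.5820% = +5.16%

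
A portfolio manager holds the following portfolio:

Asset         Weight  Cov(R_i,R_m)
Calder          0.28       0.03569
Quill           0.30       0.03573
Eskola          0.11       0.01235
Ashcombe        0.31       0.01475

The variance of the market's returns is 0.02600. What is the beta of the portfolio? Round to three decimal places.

β_Calder = 0.03569 / 0.02600 = 1.3727
β_Quill = 0.03573 / 0.02600 = 1.3742
β_Eskola = 0.01235 / 0.02600 = 0.4750
β_Ashcombe = 0.01475 / 0.02600 = 0.5673
β_P = Σ w_i β_i = 0.28×1.3727 + 0.30×1.3742 + 0.11×0.4750 + 0.31×0.5673 = 1.0247

1.025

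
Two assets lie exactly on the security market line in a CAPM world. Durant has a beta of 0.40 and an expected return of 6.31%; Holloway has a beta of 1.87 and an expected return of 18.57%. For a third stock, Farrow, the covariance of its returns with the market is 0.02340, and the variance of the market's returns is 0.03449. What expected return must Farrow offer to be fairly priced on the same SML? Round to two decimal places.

8.63%

MRP = (18.57% − 6.31%) / (1.87 − 0.40) = 8.3401%
R_f = 6.31% − 0.40 × 8.3401% = 2.9740%
β_Farrow = Cov / Var(R_m) = 0.02340 / 0.03449 = 0.6785
E(R_Farrow) = R_f + β × MRP = 2.9740% + 0.6785 × 8.3401% = 8.63%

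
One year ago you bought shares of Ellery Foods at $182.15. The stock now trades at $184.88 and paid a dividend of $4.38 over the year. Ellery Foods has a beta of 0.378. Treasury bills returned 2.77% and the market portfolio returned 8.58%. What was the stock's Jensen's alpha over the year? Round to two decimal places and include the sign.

-1.06%

Realised HPR = (P1 + D1 − P0) / P0 = (184.88 + 4.38 − 182.15) / 182.15 = 7.11 / 182.15 = 3.9034%
MRP = 8.58% − 2.77% = 5.81%
CAPM required = R_f + β·MRP = 2.77% + 0.378 × 5.81% = 4.96618%
α = realised − required = 3.9034% − 4.96618% = -1.06%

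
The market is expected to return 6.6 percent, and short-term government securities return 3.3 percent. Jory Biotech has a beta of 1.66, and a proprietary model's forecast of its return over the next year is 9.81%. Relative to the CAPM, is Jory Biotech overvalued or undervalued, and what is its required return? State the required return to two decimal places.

MRP = 6.6% − 3.3% = 3.30%
Required return = R_f + β·MRP = 3.3% + 1.66 × 3.3% = 8.78%
Forecast 9.81% > required 8.78% → the stock plots above the SML → undervalued.

Undervalued; required return 8.78%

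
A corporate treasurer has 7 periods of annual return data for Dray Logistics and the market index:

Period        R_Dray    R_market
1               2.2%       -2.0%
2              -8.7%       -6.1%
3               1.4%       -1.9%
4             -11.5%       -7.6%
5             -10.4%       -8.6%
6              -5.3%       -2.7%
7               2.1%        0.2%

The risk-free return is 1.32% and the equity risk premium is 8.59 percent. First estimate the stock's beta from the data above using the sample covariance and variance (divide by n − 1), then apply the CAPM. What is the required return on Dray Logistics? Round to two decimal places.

16.08%

Mean R_i = (2.2 − 8.7 + 1.4 − 11.5 − 10.4 − 5.3 + 2.1) / 7 = -4.3143%
Mean R_m = (-2.0 − 6.1 − 1.9 − 7.6 − 8.6 − 2.7 + 0.2) / 7 = -4.1000%
Σ(R_i − R̄_i)(R_m − R̄_m) = 113.7600  ⇒  Cov = 113.7600 / 6 = 18.9600
Σ(R_m − R̄_m)² = 66.2000  ⇒  Var(R_m) = 66.2000 / 6 = 11.0333
β = Cov / Var(R_m) = 18.9600 / 11.0333 = 1.7184
E(R) = R_f + β × MRP = 1.32% + 1.7184 × 8.59% = 16.08%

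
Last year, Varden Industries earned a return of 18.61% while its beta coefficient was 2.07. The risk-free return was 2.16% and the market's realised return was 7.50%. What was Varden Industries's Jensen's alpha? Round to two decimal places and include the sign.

+5.40%

Market excess return = 7.50% − 2.16% = 5.34%
CAPM benchmark = R_f + β(R_m − R_f) = 2.16% + 2.07 × 5.34% = 13.2138%
α = actual − benchmark = 18.61% − 13.2138% = +5.40%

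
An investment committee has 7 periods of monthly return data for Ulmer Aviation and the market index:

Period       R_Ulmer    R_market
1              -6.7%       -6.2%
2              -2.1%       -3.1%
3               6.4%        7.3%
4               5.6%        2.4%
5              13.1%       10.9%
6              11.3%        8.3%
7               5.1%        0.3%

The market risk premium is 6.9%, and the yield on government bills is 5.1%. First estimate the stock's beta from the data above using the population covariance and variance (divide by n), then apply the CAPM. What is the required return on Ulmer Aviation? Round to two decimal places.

12.44%

Mean R_i = (-6.7 − 2.1 + 6.4 + 5.6 + 13.1 + 11.3 + 5.1) / 7 = 4.6714%
Mean R_m = (-6.2 − 3.1 + 7.3 + 2.4 + 10.9 + 8.3 + 0.3) / 7 = 2.8429%
Σ(R_i − R̄_i)(R_m − R̄_m) = 253.3586  ⇒  Cov = 253.3586 / 7 = 36.1941
Σ(R_m − R̄_m)² = 238.3171  ⇒  Var(R_m) = 238.3171 / 7 = 34.0453
β = Cov / Var(R_m) = 36.1941 / 34.0453 = 1.0631
E(R) = R_f + β × MRP = 5.1% + 1.0631 × 6.9% = 12.44%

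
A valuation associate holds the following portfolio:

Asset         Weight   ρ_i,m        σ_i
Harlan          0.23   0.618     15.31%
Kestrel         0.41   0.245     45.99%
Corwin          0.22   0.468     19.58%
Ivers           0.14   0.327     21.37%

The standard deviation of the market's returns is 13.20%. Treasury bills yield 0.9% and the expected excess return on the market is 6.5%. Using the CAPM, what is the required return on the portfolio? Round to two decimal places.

5.72%

β_Harlan = 0.618 × 15.31% / 13.20% = 0.7168
β_Kestrel = 0.245 × 45.99% / 13.20% = 0.8536
β_Corwin = 0.468 × 19.58% / 13.20% = 0.6942
β_Ivers = 0.327 × 21.37% / 13.20% = 0.5294
β_P = Σ w_i β_i = 0.23×0.7168 + 0.41×0.8536 + 0.22×0.6942 + 0.14×0.5294 = 0.7417
E(R_P) = R_f + β_P × MRP = 0.9% + 0.7417 × 6.5% = 5.72%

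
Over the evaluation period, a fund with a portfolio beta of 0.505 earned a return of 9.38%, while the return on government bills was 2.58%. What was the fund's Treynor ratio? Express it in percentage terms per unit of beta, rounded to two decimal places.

Treynor = (R_P − R_f) / β_P = (9.38% − 2.58%) / 0.5050 = 6.80% / 0.5050 = 13.47%

13.47%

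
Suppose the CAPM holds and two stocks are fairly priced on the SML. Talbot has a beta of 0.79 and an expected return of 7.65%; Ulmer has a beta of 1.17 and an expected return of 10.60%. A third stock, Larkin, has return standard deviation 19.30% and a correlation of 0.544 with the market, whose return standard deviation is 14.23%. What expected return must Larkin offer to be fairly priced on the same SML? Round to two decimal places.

7.24%

MRP = (10.60% − 7.65%) / (1.17 − 0.79) = 7.7632%
R_f = 7.65% − 0.79 × 7.7632% = 1.5171%
β_Larkin = ρ·σ_i/σ_m = 0.544 × 19.30 / 14.23 = 0.7378
E(R_Larkin) = R_f + β × MRP = 1.5171% + 0.7378 × 7.7632% = 7.24%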